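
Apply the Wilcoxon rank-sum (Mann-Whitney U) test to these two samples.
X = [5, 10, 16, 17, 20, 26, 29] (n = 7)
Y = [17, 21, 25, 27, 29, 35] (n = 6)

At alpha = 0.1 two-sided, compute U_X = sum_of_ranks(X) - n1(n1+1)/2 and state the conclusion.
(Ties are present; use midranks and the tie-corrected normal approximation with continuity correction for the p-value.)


Step 1: Combine and sort all 13 observations; assign midranks.
sorted (value, group): (5,X), (10,X), (16,X), (17,X), (17,Y), (20,X), (21,Y), (25,Y), (26,X), (27,Y), (29,X), (29,Y), (35,Y)
ranks: 5->1, 10->2, 16->3, 17->4.5, 17->4.5, 20->6, 21->7, 25->8, 26->9, 27->10, 29->11.5, 29->11.5, 35->13
Step 2: Rank sum for X: R1 = 1 + 2 + 3 + 4.5 + 6 + 9 + 11.5 = 37.
Step 3: U_X = R1 - n1(n1+1)/2 = 37 - 7*8/2 = 37 - 28 = 9.
       U_Y = n1*n2 - U_X = 42 - 9 = 33.
Step 4: Ties are present, so use the tie-corrected normal approximation (with continuity correction) for the p-value.
Step 5: p-value = 0.099478; compare to alpha = 0.1. reject H0.

U_X = 9, p = 0.099478, reject H0 at alpha = 0.1.


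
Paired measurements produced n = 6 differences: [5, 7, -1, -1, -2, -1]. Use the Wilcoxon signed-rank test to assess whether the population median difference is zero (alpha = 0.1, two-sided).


Step 1: Drop any zero differences (none here) and take |d_i|.
|d| = [5, 7, 1, 1, 2, 1]
Step 2: Midrank |d_i| (ties get averaged ranks).
ranks: |5|->5, |7|->6, |1|->2, |1|->2, |2|->4, |1|->2
Step 3: Attach original signs; sum ranks with positive sign and with negative sign.
W+ = 5 + 6 = 11
W- = 2 + 2 + 4 + 2 = 10
(Check: W+ + W- = 21 should equal n(n+1)/2 = 21.)
Step 4: Test statistic W = min(W+, W-) = 10.
Step 5: Ties in |d|, so use the tie-corrected normal approximation.
        E[W] = n(n+1)/4 = 6*7/4 = 10.5.
        Tie groups: |d|=1 (t=3); sum(t^3 - t) = 24.
        Var[W] = n(n+1)(2n+1)/24 - sum(t^3-t)/48 = 546/24 - 24/48 = 22.25.
        z = (W - E[W]) / sqrt(Var[W]) = (10 - 10.5) / 4.7170 = -0.1060.
        Two-sided p = 2*Phi(z) = 0.915583.
Step 6: alpha = 0.1. fail to reject H0.

W+ = 11, W- = 10, W = min = 10, p = 0.915583, fail to reject H0.


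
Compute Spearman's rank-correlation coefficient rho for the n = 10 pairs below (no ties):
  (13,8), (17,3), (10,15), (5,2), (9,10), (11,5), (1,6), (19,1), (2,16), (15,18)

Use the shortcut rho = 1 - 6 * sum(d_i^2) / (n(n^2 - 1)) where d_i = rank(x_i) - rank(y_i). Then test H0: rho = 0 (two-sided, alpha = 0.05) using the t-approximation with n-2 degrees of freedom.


Step 1: Rank x and y separately (midranks; no ties here).
rank(x): 13->7, 17->9, 10->5, 5->3, 9->4, 11->6, 1->1, 19->10, 2->2, 15->8
rank(y): 8->6, 3->3, 15->8, 2->2, 10->7, 5->4, 6->5, 1->1, 16->9, 18->10
Step 2: d_i = R_x(i) - R_y(i); compute d_i^2.
  (7-6)^2=1, (9-3)^2=36, (5-8)^2=9, (3-2)^2=1, (4-7)^2=9, (6-4)^2=4, (1-5)^2=16, (10-1)^2=81, (2-9)^2=49, (8-10)^2=4
sum(d^2) = 210.
Step 3: rho = 1 - 6*210 / (10*(10^2 - 1)) = 1 - 1260/990 = -0.272727.
Step 4: Under H0, t = rho * sqrt((n-2)/(1-rho^2)) = -0.8018 ~ t(8).
Step 5: Two-sided p-value from the t-distribution with 8 df = 0.445838.
Step 6: alpha = 0.05. fail to reject H0.

rho = -0.2727, p = 0.445838, fail to reject H0 at alpha = 0.05.


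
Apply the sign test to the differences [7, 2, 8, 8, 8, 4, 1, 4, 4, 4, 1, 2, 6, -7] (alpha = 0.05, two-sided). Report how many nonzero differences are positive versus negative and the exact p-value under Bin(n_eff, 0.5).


Step 1: Discard zero differences. Original n = 14; n_eff = number of nonzero differences = 14.
Nonzero differences (with sign): +7, +2, +8, +8, +8, +4, +1, +4, +4, +4, +1, +2, +6, -7
Step 2: Count signs: positive = 13, negative = 1.
Step 3: Under H0: P(positive) = 0.5, so the number of positives S ~ Bin(14, 0.5).
Step 4: Two-sided exact p-value = sum of Bin(14,0.5) probabilities at or below the observed probability = 0.001831.
Step 5: alpha = 0.05. reject H0.

n_eff = 14, pos = 13, neg = 1, p = 0.001831, reject H0.


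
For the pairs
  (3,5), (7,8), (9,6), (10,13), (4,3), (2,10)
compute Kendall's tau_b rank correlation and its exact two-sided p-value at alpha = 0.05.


Step 1: Enumerate the 15 unordered pairs (i,j) with i<j and classify each by sign(x_j-x_i) * sign(y_j-y_i).
  (1,2):dx=+4,dy=+3->C; (1,3):dx=+6,dy=+1->C; (1,4):dx=+7,dy=+8->C; (1,5):dx=+1,dy=-2->D
  (1,6):dx=-1,dy=+5->D; (2,3):dx=+2,dy=-2->D; (2,4):dx=+3,dy=+5->C; (2,5):dx=-3,dy=-5->C
  (2,6):dx=-5,dy=+2->D; (3,4):dx=+1,dy=+7->C; (3,5):dx=-5,dy=-3->C; (3,6):dx=-7,dy=+4->D
  (4,5):dx=-6,dy=-10->C; (4,6):dx=-8,dy=-3->C; (5,6):dx=-2,dy=+7->D
Step 2: C = 9, D = 6, total pairs = 15.
Step 3: tau = (C - D)/(n(n-1)/2) = (9 - 6)/15 = 0.200000.
Step 4: Exact two-sided p-value (enumerate n! = 720 permutations of y under H0): p = 0.719444.
Step 5: alpha = 0.05. fail to reject H0.

tau_b = 0.2000 (C=9, D=6), p = 0.719444, fail to reject H0.


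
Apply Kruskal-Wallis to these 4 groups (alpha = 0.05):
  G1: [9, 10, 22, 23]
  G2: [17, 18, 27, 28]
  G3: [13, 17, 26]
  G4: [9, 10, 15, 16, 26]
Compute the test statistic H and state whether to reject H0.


Step 1: Combine all N = 16 observations and assign midranks.
sorted (value, group, rank): (9,G1,1.5), (9,G4,1.5), (10,G1,3.5), (10,G4,3.5), (13,G3,5), (15,G4,6), (16,G4,7), (17,G2,8.5), (17,G3,8.5), (18,G2,10), (22,G1,11), (23,G1,12), (26,G3,13.5), (26,G4,13.5), (27,G2,15), (28,G2,16)
Step 2: Sum ranks within each group.
R_1 = 28 (n_1 = 4)
R_2 = 49.5 (n_2 = 4)
R_3 = 27 (n_3 = 3)
R_4 = 31.5 (n_4 = 5)
Step 3: H = 12/(N(N+1)) * sum(R_i^2/n_i) - 3(N+1)
     = 12/(16*17) * (28^2/4 + 49.5^2/4 + 27^2/3 + 31.5^2/5) - 3*17
     = 0.044118 * 1250.01 - 51
     = 4.147610.
Step 4: Ties present; correction factor C = 1 - 24/(16^3 - 16) = 0.994118. Corrected H = 4.147610 / 0.994118 = 4.172152.
Step 5: Under H0, H ~ chi^2(3); p-value = 0.243465.
Step 6: alpha = 0.05. fail to reject H0.

H = 4.1722, df = 3, p = 0.243465, fail to reject H0.


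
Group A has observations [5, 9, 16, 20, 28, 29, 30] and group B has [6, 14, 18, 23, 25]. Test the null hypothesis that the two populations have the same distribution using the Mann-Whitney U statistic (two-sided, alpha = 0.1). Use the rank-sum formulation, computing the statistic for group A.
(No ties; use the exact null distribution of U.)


Step 1: Combine and sort all 12 observations; assign midranks.
sorted (value, group): (5,X), (6,Y), (9,X), (14,Y), (16,X), (18,Y), (20,X), (23,Y), (25,Y), (28,X), (29,X), (30,X)
ranks: 5->1, 6->2, 9->3, 14->4, 16->5, 18->6, 20->7, 23->8, 25->9, 28->10, 29->11, 30->12
Step 2: Rank sum for X: R1 = 1 + 3 + 5 + 7 + 10 + 11 + 12 = 49.
Step 3: U_X = R1 - n1(n1+1)/2 = 49 - 7*8/2 = 49 - 28 = 21.
       U_Y = n1*n2 - U_X = 35 - 21 = 14.
Step 4: No ties, so the exact null distribution of U (based on enumerating the C(12,7) = 792 equally likely rank assignments) gives the two-sided p-value.
Step 5: p-value = 0.638889; compare to alpha = 0.1. fail to reject H0.

U_X = 21, p = 0.638889, fail to reject H0 at alpha = 0.1.


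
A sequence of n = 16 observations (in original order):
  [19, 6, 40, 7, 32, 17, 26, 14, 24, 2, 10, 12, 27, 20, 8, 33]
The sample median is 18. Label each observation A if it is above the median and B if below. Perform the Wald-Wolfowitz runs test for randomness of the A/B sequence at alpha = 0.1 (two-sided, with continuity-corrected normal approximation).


Step 1: Compute median = 18; label A = above, B = below.
Labels in order: ABABABABABBBAABA  (n_A = 8, n_B = 8)
Step 2: Count runs R = 13.
Step 3: Under H0 (random ordering), E[R] = 2*n_A*n_B/(n_A+n_B) + 1 = 2*8*8/16 + 1 = 9.0000.
        Var[R] = 2*n_A*n_B*(2*n_A*n_B - n_A - n_B) / ((n_A+n_B)^2 * (n_A+n_B-1)) = 14336/3840 = 3.7333.
        SD[R] = 1.9322.
Step 4: Continuity-corrected z = (R - 0.5 - E[R]) / SD[R] = (13 - 0.5 - 9.0000) / 1.9322 = 1.8114.
Step 5: Two-sided p-value via normal approximation = 2*(1 - Phi(|z|)) = 0.070076.
Step 6: alpha = 0.1. reject H0.

R = 13, z = 1.8114, p = 0.070076, reject H0.


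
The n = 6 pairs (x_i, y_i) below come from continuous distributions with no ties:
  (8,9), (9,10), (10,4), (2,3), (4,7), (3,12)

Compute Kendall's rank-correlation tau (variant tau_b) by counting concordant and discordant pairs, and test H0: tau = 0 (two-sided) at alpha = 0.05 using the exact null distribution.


Step 1: Enumerate the 15 unordered pairs (i,j) with i<j and classify each by sign(x_j-x_i) * sign(y_j-y_i).
  (1,2):dx=+1,dy=+1->C; (1,3):dx=+2,dy=-5->D; (1,4):dx=-6,dy=-6->C; (1,5):dx=-4,dy=-2->C
  (1,6):dx=-5,dy=+3->D; (2,3):dx=+1,dy=-6->D; (2,4):dx=-7,dy=-7->C; (2,5):dx=-5,dy=-3->C
  (2,6):dx=-6,dy=+2->D; (3,4):dx=-8,dy=-1->C; (3,5):dx=-6,dy=+3->D; (3,6):dx=-7,dy=+8->D
  (4,5):dx=+2,dy=+4->C; (4,6):dx=+1,dy=+9->C; (5,6):dx=-1,dy=+5->D
Step 2: C = 8, D = 7, total pairs = 15.
Step 3: tau = (C - D)/(n(n-1)/2) = (8 - 7)/15 = 0.066667.
Step 4: Exact two-sided p-value (enumerate n! = 720 permutations of y under H0): p = 1.000000.
Step 5: alpha = 0.05. fail to reject H0.

tau_b = 0.0667 (C=8, D=7), p = 1.000000, fail to reject H0.


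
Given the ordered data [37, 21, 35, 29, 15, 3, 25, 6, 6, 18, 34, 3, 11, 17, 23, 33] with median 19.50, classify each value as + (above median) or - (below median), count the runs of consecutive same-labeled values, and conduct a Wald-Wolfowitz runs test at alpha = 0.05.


Step 1: Compute median = 19.50; label A = above, B = below.
Labels in order: AAAABBABBBABBBAA  (n_A = 8, n_B = 8)
Step 2: Count runs R = 7.
Step 3: Under H0 (random ordering), E[R] = 2*n_A*n_B/(n_A+n_B) + 1 = 2*8*8/16 + 1 = 9.0000.
        Var[R] = 2*n_A*n_B*(2*n_A*n_B - n_A - n_B) / ((n_A+n_B)^2 * (n_A+n_B-1)) = 14336/3840 = 3.7333.
        SD[R] = 1.9322.
Step 4: Continuity-corrected z = (R + 0.5 - E[R]) / SD[R] = (7 + 0.5 - 9.0000) / 1.9322 = -0.7763.
Step 5: Two-sided p-value via normal approximation = 2*(1 - Phi(|z|)) = 0.437558.
Step 6: alpha = 0.05. fail to reject H0.

R = 7, z = -0.7763, p = 0.437558, fail to reject H0.


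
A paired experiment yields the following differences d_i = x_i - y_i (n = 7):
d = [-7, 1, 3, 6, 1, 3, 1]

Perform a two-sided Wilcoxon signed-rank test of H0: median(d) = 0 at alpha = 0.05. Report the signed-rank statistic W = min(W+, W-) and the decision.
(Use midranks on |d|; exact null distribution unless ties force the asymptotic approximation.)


Step 1: Drop any zero differences (none here) and take |d_i|.
|d| = [7, 1, 3, 6, 1, 3, 1]
Step 2: Midrank |d_i| (ties get averaged ranks).
ranks: |7|->7, |1|->2, |3|->4.5, |6|->6, |1|->2, |3|->4.5, |1|->2
Step 3: Attach original signs; sum ranks with positive sign and with negative sign.
W+ = 2 + 4.5 + 6 + 2 + 4.5 + 2 = 21
W- = 7 = 7
(Check: W+ + W- = 28 should equal n(n+1)/2 = 28.)
Step 4: Test statistic W = min(W+, W-) = 7.
Step 5: Ties in |d|, so use the tie-corrected normal approximation.
        E[W] = n(n+1)/4 = 7*8/4 = 14.
        Tie groups: |d|=1 (t=3), |d|=3 (t=2); sum(t^3 - t) = 30.
        Var[W] = n(n+1)(2n+1)/24 - sum(t^3-t)/48 = 840/24 - 30/48 = 34.375.
        z = (W - E[W]) / sqrt(Var[W]) = (7 - 14) / 5.8630 = -1.1939.
        Two-sided p = 2*Phi(z) = 0.232508.
Step 6: alpha = 0.05. fail to reject H0.

W+ = 21, W- = 7, W = min = 7, p = 0.232508, fail to reject H0.


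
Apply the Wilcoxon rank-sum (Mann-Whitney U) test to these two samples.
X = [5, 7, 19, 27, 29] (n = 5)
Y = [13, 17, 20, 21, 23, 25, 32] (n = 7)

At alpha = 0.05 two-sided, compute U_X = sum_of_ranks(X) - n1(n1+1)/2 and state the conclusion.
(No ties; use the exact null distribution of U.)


Step 1: Combine and sort all 12 observations; assign midranks.
sorted (value, group): (5,X), (7,X), (13,Y), (17,Y), (19,X), (20,Y), (21,Y), (23,Y), (25,Y), (27,X), (29,X), (32,Y)
ranks: 5->1, 7->2, 13->3, 17->4, 19->5, 20->6, 21->7, 23->8, 25->9, 27->10, 29->11, 32->12
Step 2: Rank sum for X: R1 = 1 + 2 + 5 + 10 + 11 = 29.
Step 3: U_X = R1 - n1(n1+1)/2 = 29 - 5*6/2 = 29 - 15 = 14.
       U_Y = n1*n2 - U_X = 35 - 14 = 21.
Step 4: No ties, so the exact null distribution of U (based on enumerating the C(12,5) = 792 equally likely rank assignments) gives the two-sided p-value.
Step 5: p-value = 0.638889; compare to alpha = 0.05. fail to reject H0.

U_X = 14, p = 0.638889, fail to reject H0 at alpha = 0.05.


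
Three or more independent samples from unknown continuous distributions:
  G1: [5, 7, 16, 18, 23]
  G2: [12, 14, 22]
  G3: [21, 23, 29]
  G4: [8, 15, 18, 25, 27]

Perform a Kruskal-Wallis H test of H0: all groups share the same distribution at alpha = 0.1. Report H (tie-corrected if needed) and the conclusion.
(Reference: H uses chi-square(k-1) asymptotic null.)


Step 1: Combine all N = 16 observations and assign midranks.
sorted (value, group, rank): (5,G1,1), (7,G1,2), (8,G4,3), (12,G2,4), (14,G2,5), (15,G4,6), (16,G1,7), (18,G1,8.5), (18,G4,8.5), (21,G3,10), (22,G2,11), (23,G1,12.5), (23,G3,12.5), (25,G4,14), (27,G4,15), (29,G3,16)
Step 2: Sum ranks within each group.
R_1 = 31 (n_1 = 5)
R_2 = 20 (n_2 = 3)
R_3 = 38.5 (n_3 = 3)
R_4 = 46.5 (n_4 = 5)
Step 3: H = 12/(N(N+1)) * sum(R_i^2/n_i) - 3(N+1)
     = 12/(16*17) * (31^2/5 + 20^2/3 + 38.5^2/3 + 46.5^2/5) - 3*17
     = 0.044118 * 1252.07 - 51
     = 4.238235.
Step 4: Ties present; correction factor C = 1 - 12/(16^3 - 16) = 0.997059. Corrected H = 4.238235 / 0.997059 = 4.250737.
Step 5: Under H0, H ~ chi^2(3); p-value = 0.235631.
Step 6: alpha = 0.1. fail to reject H0.

H = 4.2507, df = 3, p = 0.235631, fail to reject H0.


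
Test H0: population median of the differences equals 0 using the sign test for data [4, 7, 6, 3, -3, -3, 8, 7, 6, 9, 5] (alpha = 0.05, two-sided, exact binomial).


Step 1: Discard zero differences. Original n = 11; n_eff = number of nonzero differences = 11.
Nonzero differences (with sign): +4, +7, +6, +3, -3, -3, +8, +7, +6, +9, +5
Step 2: Count signs: positive = 9, negative = 2.
Step 3: Under H0: P(positive) = 0.5, so the number of positives S ~ Bin(11, 0.5).
Step 4: Two-sided exact p-value = sum of Bin(11,0.5) probabilities at or below the observed probability = 0.065430.
Step 5: alpha = 0.05. fail to reject H0.

n_eff = 11, pos = 9, neg = 2, p = 0.065430, fail to reject H0.


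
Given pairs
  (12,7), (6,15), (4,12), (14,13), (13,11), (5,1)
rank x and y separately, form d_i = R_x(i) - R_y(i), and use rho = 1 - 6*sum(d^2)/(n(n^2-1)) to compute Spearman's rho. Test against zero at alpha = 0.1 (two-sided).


Step 1: Rank x and y separately (midranks; no ties here).
rank(x): 12->4, 6->3, 4->1, 14->6, 13->5, 5->2
rank(y): 7->2, 15->6, 12->4, 13->5, 11->3, 1->1
Step 2: d_i = R_x(i) - R_y(i); compute d_i^2.
  (4-2)^2=4, (3-6)^2=9, (1-4)^2=9, (6-5)^2=1, (5-3)^2=4, (2-1)^2=1
sum(d^2) = 28.
Step 3: rho = 1 - 6*28 / (6*(6^2 - 1)) = 1 - 168/210 = 0.200000.
Step 4: Under H0, t = rho * sqrt((n-2)/(1-rho^2)) = 0.4082 ~ t(4).
Step 5: Two-sided p-value from the t-distribution with 4 df = 0.704000.
Step 6: alpha = 0.1. fail to reject H0.

rho = 0.2000, p = 0.704000, fail to reject H0 at alpha = 0.1.


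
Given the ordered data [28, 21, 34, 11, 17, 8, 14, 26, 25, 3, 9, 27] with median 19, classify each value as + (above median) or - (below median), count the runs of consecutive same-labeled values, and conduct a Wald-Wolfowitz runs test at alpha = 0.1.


Step 1: Compute median = 19; label A = above, B = below.
Labels in order: AAABBBBAABBA  (n_A = 6, n_B = 6)
Step 2: Count runs R = 5.
Step 3: Under H0 (random ordering), E[R] = 2*n_A*n_B/(n_A+n_B) + 1 = 2*6*6/12 + 1 = 7.0000.
        Var[R] = 2*n_A*n_B*(2*n_A*n_B - n_A - n_B) / ((n_A+n_B)^2 * (n_A+n_B-1)) = 4320/1584 = 2.7273.
        SD[R] = 1.6514.
Step 4: Continuity-corrected z = (R + 0.5 - E[R]) / SD[R] = (5 + 0.5 - 7.0000) / 1.6514 = -0.9083.
Step 5: Two-sided p-value via normal approximation = 2*(1 - Phi(|z|)) = 0.363722.
Step 6: alpha = 0.1. fail to reject H0.

R = 5, z = -0.9083, p = 0.363722, fail to reject H0.


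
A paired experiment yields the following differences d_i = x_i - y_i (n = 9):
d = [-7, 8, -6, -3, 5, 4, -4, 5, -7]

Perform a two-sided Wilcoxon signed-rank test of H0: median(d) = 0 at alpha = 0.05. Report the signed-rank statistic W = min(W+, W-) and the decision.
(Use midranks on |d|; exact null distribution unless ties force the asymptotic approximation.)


Step 1: Drop any zero differences (none here) and take |d_i|.
|d| = [7, 8, 6, 3, 5, 4, 4, 5, 7]
Step 2: Midrank |d_i| (ties get averaged ranks).
ranks: |7|->7.5, |8|->9, |6|->6, |3|->1, |5|->4.5, |4|->2.5, |4|->2.5, |5|->4.5, |7|->7.5
Step 3: Attach original signs; sum ranks with positive sign and with negative sign.
W+ = 9 + 4.5 + 2.5 + 4.5 = 20.5
W- = 7.5 + 6 + 1 + 2.5 + 7.5 = 24.5
(Check: W+ + W- = 45 should equal n(n+1)/2 = 45.)
Step 4: Test statistic W = min(W+, W-) = 20.5.
Step 5: Ties in |d|, so use the tie-corrected normal approximation.
        E[W] = n(n+1)/4 = 9*10/4 = 22.5.
        Tie groups: |d|=4 (t=2), |d|=5 (t=2), |d|=7 (t=2); sum(t^3 - t) = 18.
        Var[W] = n(n+1)(2n+1)/24 - sum(t^3-t)/48 = 1710/24 - 18/48 = 70.875.
        z = (W - E[W]) / sqrt(Var[W]) = (20.5 - 22.5) / 8.4187 = -0.2376.
        Two-sided p = 2*Phi(z) = 0.812218.
Step 6: alpha = 0.05. fail to reject H0.

W+ = 20.5, W- = 24.5, W = min = 20.5, p = 0.812218, fail to reject H0.


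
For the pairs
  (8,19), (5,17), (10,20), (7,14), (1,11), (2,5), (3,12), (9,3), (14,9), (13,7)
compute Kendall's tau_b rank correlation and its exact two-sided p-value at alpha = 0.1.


Step 1: Enumerate the 45 unordered pairs (i,j) with i<j and classify each by sign(x_j-x_i) * sign(y_j-y_i).
  (1,2):dx=-3,dy=-2->C; (1,3):dx=+2,dy=+1->C; (1,4):dx=-1,dy=-5->C; (1,5):dx=-7,dy=-8->C
  (1,6):dx=-6,dy=-14->C; (1,7):dx=-5,dy=-7->C; (1,8):dx=+1,dy=-16->D; (1,9):dx=+6,dy=-10->D
  (1,10):dx=+5,dy=-12->D; (2,3):dx=+5,dy=+3->C; (2,4):dx=+2,dy=-3->D; (2,5):dx=-4,dy=-6->C
  (2,6):dx=-3,dy=-12->C; (2,7):dx=-2,dy=-5->C; (2,8):dx=+4,dy=-14->D; (2,9):dx=+9,dy=-8->D
  (2,10):dx=+8,dy=-10->D; (3,4):dx=-3,dy=-6->C; (3,5):dx=-9,dy=-9->C; (3,6):dx=-8,dy=-15->C
  (3,7):dx=-7,dy=-8->C; (3,8):dx=-1,dy=-17->C; (3,9):dx=+4,dy=-11->D; (3,10):dx=+3,dy=-13->D
  (4,5):dx=-6,dy=-3->C; (4,6):dx=-5,dy=-9->C; (4,7):dx=-4,dy=-2->C; (4,8):dx=+2,dy=-11->D
  (4,9):dx=+7,dy=-5->D; (4,10):dx=+6,dy=-7->D; (5,6):dx=+1,dy=-6->D; (5,7):dx=+2,dy=+1->C
  (5,8):dx=+8,dy=-8->D; (5,9):dx=+13,dy=-2->D; (5,10):dx=+12,dy=-4->D; (6,7):dx=+1,dy=+7->C
  (6,8):dx=+7,dy=-2->D; (6,9):dx=+12,dy=+4->C; (6,10):dx=+11,dy=+2->C; (7,8):dx=+6,dy=-9->D
  (7,9):dx=+11,dy=-3->D; (7,10):dx=+10,dy=-5->D; (8,9):dx=+5,dy=+6->C; (8,10):dx=+4,dy=+4->C
  (9,10):dx=-1,dy=-2->C
Step 2: C = 25, D = 20, total pairs = 45.
Step 3: tau = (C - D)/(n(n-1)/2) = (25 - 20)/45 = 0.111111.
Step 4: Exact two-sided p-value (enumerate n! = 3628800 permutations of y under H0): p = 0.727490.
Step 5: alpha = 0.1. fail to reject H0.

tau_b = 0.1111 (C=25, D=20), p = 0.727490, fail to reject H0.


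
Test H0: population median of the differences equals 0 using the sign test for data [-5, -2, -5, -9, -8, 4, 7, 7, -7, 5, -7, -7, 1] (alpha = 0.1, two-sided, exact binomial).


Step 1: Discard zero differences. Original n = 13; n_eff = number of nonzero differences = 13.
Nonzero differences (with sign): -5, -2, -5, -9, -8, +4, +7, +7, -7, +5, -7, -7, +1
Step 2: Count signs: positive = 5, negative = 8.
Step 3: Under H0: P(positive) = 0.5, so the number of positives S ~ Bin(13, 0.5).
Step 4: Two-sided exact p-value = sum of Bin(13,0.5) probabilities at or below the observed probability = 0.581055.
Step 5: alpha = 0.1. fail to reject H0.

n_eff = 13, pos = 5, neg = 8, p = 0.581055, fail to reject H0.


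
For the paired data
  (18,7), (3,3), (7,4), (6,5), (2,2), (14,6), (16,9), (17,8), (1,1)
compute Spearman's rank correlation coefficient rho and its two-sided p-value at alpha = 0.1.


Step 1: Rank x and y separately (midranks; no ties here).
rank(x): 18->9, 3->3, 7->5, 6->4, 2->2, 14->6, 16->7, 17->8, 1->1
rank(y): 7->7, 3->3, 4->4, 5->5, 2->2, 6->6, 9->9, 8->8, 1->1
Step 2: d_i = R_x(i) - R_y(i); compute d_i^2.
  (9-7)^2=4, (3-3)^2=0, (5-4)^2=1, (4-5)^2=1, (2-2)^2=0, (6-6)^2=0, (7-9)^2=4, (8-8)^2=0, (1-1)^2=0
sum(d^2) = 10.
Step 3: rho = 1 - 6*10 / (9*(9^2 - 1)) = 1 - 60/720 = 0.916667.
Step 4: Under H0, t = rho * sqrt((n-2)/(1-rho^2)) = 6.0685 ~ t(7).
Step 5: Two-sided p-value from the t-distribution with 7 df = 0.000507.
Step 6: alpha = 0.1. reject H0.

rho = 0.9167, p = 0.000507, reject H0 at alpha = 0.1.


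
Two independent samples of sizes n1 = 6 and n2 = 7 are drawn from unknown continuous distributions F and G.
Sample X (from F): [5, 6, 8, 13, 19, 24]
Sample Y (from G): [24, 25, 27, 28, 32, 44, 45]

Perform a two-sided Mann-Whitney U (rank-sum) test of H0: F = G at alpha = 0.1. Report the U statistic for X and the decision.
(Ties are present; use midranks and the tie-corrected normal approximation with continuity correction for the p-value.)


Step 1: Combine and sort all 13 observations; assign midranks.
sorted (value, group): (5,X), (6,X), (8,X), (13,X), (19,X), (24,X), (24,Y), (25,Y), (27,Y), (28,Y), (32,Y), (44,Y), (45,Y)
ranks: 5->1, 6->2, 8->3, 13->4, 19->5, 24->6.5, 24->6.5, 25->8, 27->9, 28->10, 32->11, 44->12, 45->13
Step 2: Rank sum for X: R1 = 1 + 2 + 3 + 4 + 5 + 6.5 = 21.5.
Step 3: U_X = R1 - n1(n1+1)/2 = 21.5 - 6*7/2 = 21.5 - 21 = 0.5.
       U_Y = n1*n2 - U_X = 42 - 0.5 = 41.5.
Step 4: Ties are present, so use the tie-corrected normal approximation (with continuity correction) for the p-value.
Step 5: p-value = 0.004222; compare to alpha = 0.1. reject H0.

U_X = 0.5, p = 0.004222, reject H0 at alpha = 0.1.


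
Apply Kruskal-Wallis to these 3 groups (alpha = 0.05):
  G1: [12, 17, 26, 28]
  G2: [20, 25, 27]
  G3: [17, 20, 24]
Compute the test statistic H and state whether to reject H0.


Step 1: Combine all N = 10 observations and assign midranks.
sorted (value, group, rank): (12,G1,1), (17,G1,2.5), (17,G3,2.5), (20,G2,4.5), (20,G3,4.5), (24,G3,6), (25,G2,7), (26,G1,8), (27,G2,9), (28,G1,10)
Step 2: Sum ranks within each group.
R_1 = 21.5 (n_1 = 4)
R_2 = 20.5 (n_2 = 3)
R_3 = 13 (n_3 = 3)
Step 3: H = 12/(N(N+1)) * sum(R_i^2/n_i) - 3(N+1)
     = 12/(10*11) * (21.5^2/4 + 20.5^2/3 + 13^2/3) - 3*11
     = 0.109091 * 311.979 - 33
     = 1.034091.
Step 4: Ties present; correction factor C = 1 - 12/(10^3 - 10) = 0.987879. Corrected H = 1.034091 / 0.987879 = 1.046779.
Step 5: Under H0, H ~ chi^2(2); p-value = 0.592509.
Step 6: alpha = 0.05. fail to reject H0.

H = 1.0468, df = 2, p = 0.592509, fail to reject H0.


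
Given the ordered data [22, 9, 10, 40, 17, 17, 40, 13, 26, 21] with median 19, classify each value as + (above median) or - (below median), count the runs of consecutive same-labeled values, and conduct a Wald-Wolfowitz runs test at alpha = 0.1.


Step 1: Compute median = 19; label A = above, B = below.
Labels in order: ABBABBABAA  (n_A = 5, n_B = 5)
Step 2: Count runs R = 7.
Step 3: Under H0 (random ordering), E[R] = 2*n_A*n_B/(n_A+n_B) + 1 = 2*5*5/10 + 1 = 6.0000.
        Var[R] = 2*n_A*n_B*(2*n_A*n_B - n_A - n_B) / ((n_A+n_B)^2 * (n_A+n_B-1)) = 2000/900 = 2.2222.
        SD[R] = 1.4907.
Step 4: Continuity-corrected z = (R - 0.5 - E[R]) / SD[R] = (7 - 0.5 - 6.0000) / 1.4907 = 0.3354.
Step 5: Two-sided p-value via normal approximation = 2*(1 - Phi(|z|)) = 0.737316.
Step 6: alpha = 0.1. fail to reject H0.

R = 7, z = 0.3354, p = 0.737316, fail to reject H0.


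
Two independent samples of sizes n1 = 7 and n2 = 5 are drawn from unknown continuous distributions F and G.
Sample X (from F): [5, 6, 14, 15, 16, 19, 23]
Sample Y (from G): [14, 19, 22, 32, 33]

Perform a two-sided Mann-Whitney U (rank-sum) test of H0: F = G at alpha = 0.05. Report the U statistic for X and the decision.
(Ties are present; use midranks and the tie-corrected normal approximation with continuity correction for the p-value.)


Step 1: Combine and sort all 12 observations; assign midranks.
sorted (value, group): (5,X), (6,X), (14,X), (14,Y), (15,X), (16,X), (19,X), (19,Y), (22,Y), (23,X), (32,Y), (33,Y)
ranks: 5->1, 6->2, 14->3.5, 14->3.5, 15->5, 16->6, 19->7.5, 19->7.5, 22->9, 23->10, 32->11, 33->12
Step 2: Rank sum for X: R1 = 1 + 2 + 3.5 + 5 + 6 + 7.5 + 10 = 35.
Step 3: U_X = R1 - n1(n1+1)/2 = 35 - 7*8/2 = 35 - 28 = 7.
       U_Y = n1*n2 - U_X = 35 - 7 = 28.
Step 4: Ties are present, so use the tie-corrected normal approximation (with continuity correction) for the p-value.
Step 5: p-value = 0.103164; compare to alpha = 0.05. fail to reject H0.

U_X = 7, p = 0.103164, fail to reject H0 at alpha = 0.05.


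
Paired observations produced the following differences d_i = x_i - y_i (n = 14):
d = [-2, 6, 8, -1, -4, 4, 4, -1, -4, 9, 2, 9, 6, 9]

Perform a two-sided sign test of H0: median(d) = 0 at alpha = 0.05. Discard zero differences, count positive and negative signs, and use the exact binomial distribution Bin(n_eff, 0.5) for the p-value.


Step 1: Discard zero differences. Original n = 14; n_eff = number of nonzero differences = 14.
Nonzero differences (with sign): -2, +6, +8, -1, -4, +4, +4, -1, -4, +9, +2, +9, +6, +9
Step 2: Count signs: positive = 9, negative = 5.
Step 3: Under H0: P(positive) = 0.5, so the number of positives S ~ Bin(14, 0.5).
Step 4: Two-sided exact p-value = sum of Bin(14,0.5) probabilities at or below the observed probability = 0.423950.
Step 5: alpha = 0.05. fail to reject H0.

n_eff = 14, pos = 9, neg = 5, p = 0.423950, fail to reject H0.


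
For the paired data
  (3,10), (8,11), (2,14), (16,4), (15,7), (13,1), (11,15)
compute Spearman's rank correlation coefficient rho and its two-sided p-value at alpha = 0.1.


Step 1: Rank x and y separately (midranks; no ties here).
rank(x): 3->2, 8->3, 2->1, 16->7, 15->6, 13->5, 11->4
rank(y): 10->4, 11->5, 14->6, 4->2, 7->3, 1->1, 15->7
Step 2: d_i = R_x(i) - R_y(i); compute d_i^2.
  (2-4)^2=4, (3-5)^2=4, (1-6)^2=25, (7-2)^2=25, (6-3)^2=9, (5-1)^2=16, (4-7)^2=9
sum(d^2) = 92.
Step 3: rho = 1 - 6*92 / (7*(7^2 - 1)) = 1 - 552/336 = -0.642857.
Step 4: Under H0, t = rho * sqrt((n-2)/(1-rho^2)) = -1.8766 ~ t(5).
Step 5: Two-sided p-value from the t-distribution with 5 df = 0.119392.
Step 6: alpha = 0.1. fail to reject H0.

rho = -0.6429, p = 0.119392, fail to reject H0 at alpha = 0.1.


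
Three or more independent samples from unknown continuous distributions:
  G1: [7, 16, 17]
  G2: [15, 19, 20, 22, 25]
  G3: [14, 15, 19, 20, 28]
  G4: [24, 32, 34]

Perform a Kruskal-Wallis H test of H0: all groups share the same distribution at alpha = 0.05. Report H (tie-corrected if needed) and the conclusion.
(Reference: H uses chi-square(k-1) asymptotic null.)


Step 1: Combine all N = 16 observations and assign midranks.
sorted (value, group, rank): (7,G1,1), (14,G3,2), (15,G2,3.5), (15,G3,3.5), (16,G1,5), (17,G1,6), (19,G2,7.5), (19,G3,7.5), (20,G2,9.5), (20,G3,9.5), (22,G2,11), (24,G4,12), (25,G2,13), (28,G3,14), (32,G4,15), (34,G4,16)
Step 2: Sum ranks within each group.
R_1 = 12 (n_1 = 3)
R_2 = 44.5 (n_2 = 5)
R_3 = 36.5 (n_3 = 5)
R_4 = 43 (n_4 = 3)
Step 3: H = 12/(N(N+1)) * sum(R_i^2/n_i) - 3(N+1)
     = 12/(16*17) * (12^2/3 + 44.5^2/5 + 36.5^2/5 + 43^2/3) - 3*17
     = 0.044118 * 1326.83 - 51
     = 7.536765.
Step 4: Ties present; correction factor C = 1 - 18/(16^3 - 16) = 0.995588. Corrected H = 7.536765 / 0.995588 = 7.570162.
Step 5: Under H0, H ~ chi^2(3); p-value = 0.055783.
Step 6: alpha = 0.05. fail to reject H0.

H = 7.5702, df = 3, p = 0.055783, fail to reject H0.


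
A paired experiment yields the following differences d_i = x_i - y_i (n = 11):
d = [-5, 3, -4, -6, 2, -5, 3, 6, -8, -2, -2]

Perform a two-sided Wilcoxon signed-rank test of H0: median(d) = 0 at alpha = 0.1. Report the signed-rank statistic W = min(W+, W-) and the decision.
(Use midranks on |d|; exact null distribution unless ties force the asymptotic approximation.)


Step 1: Drop any zero differences (none here) and take |d_i|.
|d| = [5, 3, 4, 6, 2, 5, 3, 6, 8, 2, 2]
Step 2: Midrank |d_i| (ties get averaged ranks).
ranks: |5|->7.5, |3|->4.5, |4|->6, |6|->9.5, |2|->2, |5|->7.5, |3|->4.5, |6|->9.5, |8|->11, |2|->2, |2|->2
Step 3: Attach original signs; sum ranks with positive sign and with negative sign.
W+ = 4.5 + 2 + 4.5 + 9.5 = 20.5
W- = 7.5 + 6 + 9.5 + 7.5 + 11 + 2 + 2 = 45.5
(Check: W+ + W- = 66 should equal n(n+1)/2 = 66.)
Step 4: Test statistic W = min(W+, W-) = 20.5.
Step 5: Ties in |d|, so use the tie-corrected normal approximation.
        E[W] = n(n+1)/4 = 11*12/4 = 33.
        Tie groups: |d|=2 (t=3), |d|=3 (t=2), |d|=5 (t=2), |d|=6 (t=2); sum(t^3 - t) = 42.
        Var[W] = n(n+1)(2n+1)/24 - sum(t^3-t)/48 = 3036/24 - 42/48 = 125.625.
        z = (W - E[W]) / sqrt(Var[W]) = (20.5 - 33) / 11.2083 = -1.1152.
        Two-sided p = 2*Phi(z) = 0.264744.
Step 6: alpha = 0.1. fail to reject H0.

W+ = 20.5, W- = 45.5, W = min = 20.5, p = 0.264744, fail to reject H0.


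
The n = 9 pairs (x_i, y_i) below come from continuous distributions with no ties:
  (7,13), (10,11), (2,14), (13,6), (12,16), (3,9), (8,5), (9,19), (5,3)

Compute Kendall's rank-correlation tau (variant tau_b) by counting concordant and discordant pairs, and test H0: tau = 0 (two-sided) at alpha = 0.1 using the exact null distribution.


Step 1: Enumerate the 36 unordered pairs (i,j) with i<j and classify each by sign(x_j-x_i) * sign(y_j-y_i).
  (1,2):dx=+3,dy=-2->D; (1,3):dx=-5,dy=+1->D; (1,4):dx=+6,dy=-7->D; (1,5):dx=+5,dy=+3->C
  (1,6):dx=-4,dy=-4->C; (1,7):dx=+1,dy=-8->D; (1,8):dx=+2,dy=+6->C; (1,9):dx=-2,dy=-10->C
  (2,3):dx=-8,dy=+3->D; (2,4):dx=+3,dy=-5->D; (2,5):dx=+2,dy=+5->C; (2,6):dx=-7,dy=-2->C
  (2,7):dx=-2,dy=-6->C; (2,8):dx=-1,dy=+8->D; (2,9):dx=-5,dy=-8->C; (3,4):dx=+11,dy=-8->D
  (3,5):dx=+10,dy=+2->C; (3,6):dx=+1,dy=-5->D; (3,7):dx=+6,dy=-9->D; (3,8):dx=+7,dy=+5->C
  (3,9):dx=+3,dy=-11->D; (4,5):dx=-1,dy=+10->D; (4,6):dx=-10,dy=+3->D; (4,7):dx=-5,dy=-1->C
  (4,8):dx=-4,dy=+13->D; (4,9):dx=-8,dy=-3->C; (5,6):dx=-9,dy=-7->C; (5,7):dx=-4,dy=-11->C
  (5,8):dx=-3,dy=+3->D; (5,9):dx=-7,dy=-13->C; (6,7):dx=+5,dy=-4->D; (6,8):dx=+6,dy=+10->C
  (6,9):dx=+2,dy=-6->D; (7,8):dx=+1,dy=+14->C; (7,9):dx=-3,dy=-2->C; (8,9):dx=-4,dy=-16->C
Step 2: C = 19, D = 17, total pairs = 36.
Step 3: tau = (C - D)/(n(n-1)/2) = (19 - 17)/36 = 0.055556.
Step 4: Exact two-sided p-value (enumerate n! = 362880 permutations of y under H0): p = 0.919455.
Step 5: alpha = 0.1. fail to reject H0.

tau_b = 0.0556 (C=19, D=17), p = 0.919455, fail to reject H0.


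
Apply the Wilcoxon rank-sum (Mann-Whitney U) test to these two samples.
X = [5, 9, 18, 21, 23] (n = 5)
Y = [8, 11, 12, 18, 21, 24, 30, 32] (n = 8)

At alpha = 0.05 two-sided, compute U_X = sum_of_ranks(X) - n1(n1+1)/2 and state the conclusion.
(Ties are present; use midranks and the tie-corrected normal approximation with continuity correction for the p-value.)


Step 1: Combine and sort all 13 observations; assign midranks.
sorted (value, group): (5,X), (8,Y), (9,X), (11,Y), (12,Y), (18,X), (18,Y), (21,X), (21,Y), (23,X), (24,Y), (30,Y), (32,Y)
ranks: 5->1, 8->2, 9->3, 11->4, 12->5, 18->6.5, 18->6.5, 21->8.5, 21->8.5, 23->10, 24->11, 30->12, 32->13
Step 2: Rank sum for X: R1 = 1 + 3 + 6.5 + 8.5 + 10 = 29.
Step 3: U_X = R1 - n1(n1+1)/2 = 29 - 5*6/2 = 29 - 15 = 14.
       U_Y = n1*n2 - U_X = 40 - 14 = 26.
Step 4: Ties are present, so use the tie-corrected normal approximation (with continuity correction) for the p-value.
Step 5: p-value = 0.419471; compare to alpha = 0.05. fail to reject H0.

U_X = 14, p = 0.419471, fail to reject H0 at alpha = 0.05.


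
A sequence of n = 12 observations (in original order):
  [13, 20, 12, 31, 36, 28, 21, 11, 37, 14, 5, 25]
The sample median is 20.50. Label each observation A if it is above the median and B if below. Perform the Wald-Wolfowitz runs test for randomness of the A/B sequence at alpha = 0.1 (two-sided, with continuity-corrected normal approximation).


Step 1: Compute median = 20.50; label A = above, B = below.
Labels in order: BBBAAAABABBA  (n_A = 6, n_B = 6)
Step 2: Count runs R = 6.
Step 3: Under H0 (random ordering), E[R] = 2*n_A*n_B/(n_A+n_B) + 1 = 2*6*6/12 + 1 = 7.0000.
        Var[R] = 2*n_A*n_B*(2*n_A*n_B - n_A - n_B) / ((n_A+n_B)^2 * (n_A+n_B-1)) = 4320/1584 = 2.7273.
        SD[R] = 1.6514.
Step 4: Continuity-corrected z = (R + 0.5 - E[R]) / SD[R] = (6 + 0.5 - 7.0000) / 1.6514 = -0.3028.
Step 5: Two-sided p-value via normal approximation = 2*(1 - Phi(|z|)) = 0.762069.
Step 6: alpha = 0.1. fail to reject H0.

R = 6, z = -0.3028, p = 0.762069, fail to reject H0.


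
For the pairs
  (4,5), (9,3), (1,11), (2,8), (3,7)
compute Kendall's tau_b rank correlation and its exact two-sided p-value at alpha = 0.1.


Step 1: Enumerate the 10 unordered pairs (i,j) with i<j and classify each by sign(x_j-x_i) * sign(y_j-y_i).
  (1,2):dx=+5,dy=-2->D; (1,3):dx=-3,dy=+6->D; (1,4):dx=-2,dy=+3->D; (1,5):dx=-1,dy=+2->D
  (2,3):dx=-8,dy=+8->D; (2,4):dx=-7,dy=+5->D; (2,5):dx=-6,dy=+4->D; (3,4):dx=+1,dy=-3->D
  (3,5):dx=+2,dy=-4->D; (4,5):dx=+1,dy=-1->D
Step 2: C = 0, D = 10, total pairs = 10.
Step 3: tau = (C - D)/(n(n-1)/2) = (0 - 10)/10 = -1.000000.
Step 4: Exact two-sided p-value (enumerate n! = 120 permutations of y under H0): p = 0.016667.
Step 5: alpha = 0.1. reject H0.

tau_b = -1.0000 (C=0, D=10), p = 0.016667, reject H0.


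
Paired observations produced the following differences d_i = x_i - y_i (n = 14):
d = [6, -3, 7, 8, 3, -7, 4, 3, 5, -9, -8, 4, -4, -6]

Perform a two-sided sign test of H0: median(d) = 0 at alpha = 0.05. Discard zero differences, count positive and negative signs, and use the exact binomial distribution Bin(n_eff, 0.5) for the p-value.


Step 1: Discard zero differences. Original n = 14; n_eff = number of nonzero differences = 14.
Nonzero differences (with sign): +6, -3, +7, +8, +3, -7, +4, +3, +5, -9, -8, +4, -4, -6
Step 2: Count signs: positive = 8, negative = 6.
Step 3: Under H0: P(positive) = 0.5, so the number of positives S ~ Bin(14, 0.5).
Step 4: Two-sided exact p-value = sum of Bin(14,0.5) probabilities at or below the observed probability = 0.790527.
Step 5: alpha = 0.05. fail to reject H0.

n_eff = 14, pos = 8, neg = 6, p = 0.790527, fail to reject H0.


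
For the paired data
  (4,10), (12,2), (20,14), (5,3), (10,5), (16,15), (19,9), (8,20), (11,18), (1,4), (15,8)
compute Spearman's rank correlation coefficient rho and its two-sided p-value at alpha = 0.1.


Step 1: Rank x and y separately (midranks; no ties here).
rank(x): 4->2, 12->7, 20->11, 5->3, 10->5, 16->9, 19->10, 8->4, 11->6, 1->1, 15->8
rank(y): 10->7, 2->1, 14->8, 3->2, 5->4, 15->9, 9->6, 20->11, 18->10, 4->3, 8->5
Step 2: d_i = R_x(i) - R_y(i); compute d_i^2.
  (2-7)^2=25, (7-1)^2=36, (11-8)^2=9, (3-2)^2=1, (5-4)^2=1, (9-9)^2=0, (10-6)^2=16, (4-11)^2=49, (6-10)^2=16, (1-3)^2=4, (8-5)^2=9
sum(d^2) = 166.
Step 3: rho = 1 - 6*166 / (11*(11^2 - 1)) = 1 - 996/1320 = 0.245455.
Step 4: Under H0, t = rho * sqrt((n-2)/(1-rho^2)) = 0.7596 ~ t(9).
Step 5: Two-sided p-value from the t-distribution with 9 df = 0.466922.
Step 6: alpha = 0.1. fail to reject H0.

rho = 0.2455, p = 0.466922, fail to reject H0 at alpha = 0.1.


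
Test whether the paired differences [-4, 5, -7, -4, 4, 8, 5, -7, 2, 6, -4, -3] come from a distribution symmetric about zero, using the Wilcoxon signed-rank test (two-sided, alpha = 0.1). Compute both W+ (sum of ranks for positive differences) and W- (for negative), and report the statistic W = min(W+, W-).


Step 1: Drop any zero differences (none here) and take |d_i|.
|d| = [4, 5, 7, 4, 4, 8, 5, 7, 2, 6, 4, 3]
Step 2: Midrank |d_i| (ties get averaged ranks).
ranks: |4|->4.5, |5|->7.5, |7|->10.5, |4|->4.5, |4|->4.5, |8|->12, |5|->7.5, |7|->10.5, |2|->1, |6|->9, |4|->4.5, |3|->2
Step 3: Attach original signs; sum ranks with positive sign and with negative sign.
W+ = 7.5 + 4.5 + 12 + 7.5 + 1 + 9 = 41.5
W- = 4.5 + 10.5 + 4.5 + 10.5 + 4.5 + 2 = 36.5
(Check: W+ + W- = 78 should equal n(n+1)/2 = 78.)
Step 4: Test statistic W = min(W+, W-) = 36.5.
Step 5: Ties in |d|, so use the tie-corrected normal approximation.
        E[W] = n(n+1)/4 = 12*13/4 = 39.
        Tie groups: |d|=4 (t=4), |d|=5 (t=2), |d|=7 (t=2); sum(t^3 - t) = 72.
        Var[W] = n(n+1)(2n+1)/24 - sum(t^3-t)/48 = 3900/24 - 72/48 = 161.
        z = (W - E[W]) / sqrt(Var[W]) = (36.5 - 39) / 12.6886 = -0.1970.
        Two-sided p = 2*Phi(z) = 0.843806.
Step 6: alpha = 0.1. fail to reject H0.

W+ = 41.5, W- = 36.5, W = min = 36.5, p = 0.843806, fail to reject H0.


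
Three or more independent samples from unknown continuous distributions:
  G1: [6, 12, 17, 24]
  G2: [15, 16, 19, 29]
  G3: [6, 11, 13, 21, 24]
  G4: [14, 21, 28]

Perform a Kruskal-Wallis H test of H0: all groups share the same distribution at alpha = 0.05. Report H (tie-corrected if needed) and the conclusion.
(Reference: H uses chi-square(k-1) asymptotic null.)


Step 1: Combine all N = 16 observations and assign midranks.
sorted (value, group, rank): (6,G1,1.5), (6,G3,1.5), (11,G3,3), (12,G1,4), (13,G3,5), (14,G4,6), (15,G2,7), (16,G2,8), (17,G1,9), (19,G2,10), (21,G3,11.5), (21,G4,11.5), (24,G1,13.5), (24,G3,13.5), (28,G4,15), (29,G2,16)
Step 2: Sum ranks within each group.
R_1 = 28 (n_1 = 4)
R_2 = 41 (n_2 = 4)
R_3 = 34.5 (n_3 = 5)
R_4 = 32.5 (n_4 = 3)
Step 3: H = 12/(N(N+1)) * sum(R_i^2/n_i) - 3(N+1)
     = 12/(16*17) * (28^2/4 + 41^2/4 + 34.5^2/5 + 32.5^2/3) - 3*17
     = 0.044118 * 1206.38 - 51
     = 2.222794.
Step 4: Ties present; correction factor C = 1 - 18/(16^3 - 16) = 0.995588. Corrected H = 2.222794 / 0.995588 = 2.232644.
Step 5: Under H0, H ~ chi^2(3); p-value = 0.525547.
Step 6: alpha = 0.05. fail to reject H0.

H = 2.2326, df = 3, p = 0.525547, fail to reject H0.


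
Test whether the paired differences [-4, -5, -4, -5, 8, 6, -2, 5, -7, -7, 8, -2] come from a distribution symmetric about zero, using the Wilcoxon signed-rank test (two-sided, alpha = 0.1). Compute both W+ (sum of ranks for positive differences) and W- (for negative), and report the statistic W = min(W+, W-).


Step 1: Drop any zero differences (none here) and take |d_i|.
|d| = [4, 5, 4, 5, 8, 6, 2, 5, 7, 7, 8, 2]
Step 2: Midrank |d_i| (ties get averaged ranks).
ranks: |4|->3.5, |5|->6, |4|->3.5, |5|->6, |8|->11.5, |6|->8, |2|->1.5, |5|->6, |7|->9.5, |7|->9.5, |8|->11.5, |2|->1.5
Step 3: Attach original signs; sum ranks with positive sign and with negative sign.
W+ = 11.5 + 8 + 6 + 11.5 = 37
W- = 3.5 + 6 + 3.5 + 6 + 1.5 + 9.5 + 9.5 + 1.5 = 41
(Check: W+ + W- = 78 should equal n(n+1)/2 = 78.)
Step 4: Test statistic W = min(W+, W-) = 37.
Step 5: Ties in |d|, so use the tie-corrected normal approximation.
        E[W] = n(n+1)/4 = 12*13/4 = 39.
        Tie groups: |d|=2 (t=2), |d|=4 (t=2), |d|=5 (t=3), |d|=7 (t=2), |d|=8 (t=2); sum(t^3 - t) = 48.
        Var[W] = n(n+1)(2n+1)/24 - sum(t^3-t)/48 = 3900/24 - 48/48 = 161.5.
        z = (W - E[W]) / sqrt(Var[W]) = (37 - 39) / 12.7083 = -0.1574.
        Two-sided p = 2*Phi(z) = 0.874947.
Step 6: alpha = 0.1. fail to reject H0.

W+ = 37, W- = 41, W = min = 37, p = 0.874947, fail to reject H0.


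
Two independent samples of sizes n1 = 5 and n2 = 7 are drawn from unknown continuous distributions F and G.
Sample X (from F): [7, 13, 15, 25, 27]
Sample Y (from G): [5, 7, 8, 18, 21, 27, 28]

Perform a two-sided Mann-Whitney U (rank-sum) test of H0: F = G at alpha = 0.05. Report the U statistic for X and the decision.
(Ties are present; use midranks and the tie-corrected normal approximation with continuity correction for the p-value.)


Step 1: Combine and sort all 12 observations; assign midranks.
sorted (value, group): (5,Y), (7,X), (7,Y), (8,Y), (13,X), (15,X), (18,Y), (21,Y), (25,X), (27,X), (27,Y), (28,Y)
ranks: 5->1, 7->2.5, 7->2.5, 8->4, 13->5, 15->6, 18->7, 21->8, 25->9, 27->10.5, 27->10.5, 28->12
Step 2: Rank sum for X: R1 = 2.5 + 5 + 6 + 9 + 10.5 = 33.
Step 3: U_X = R1 - n1(n1+1)/2 = 33 - 5*6/2 = 33 - 15 = 18.
       U_Y = n1*n2 - U_X = 35 - 18 = 17.
Step 4: Ties are present, so use the tie-corrected normal approximation (with continuity correction) for the p-value.
Step 5: p-value = 1.000000; compare to alpha = 0.05. fail to reject H0.

U_X = 18, p = 1.000000, fail to reject H0 at alpha = 0.05.


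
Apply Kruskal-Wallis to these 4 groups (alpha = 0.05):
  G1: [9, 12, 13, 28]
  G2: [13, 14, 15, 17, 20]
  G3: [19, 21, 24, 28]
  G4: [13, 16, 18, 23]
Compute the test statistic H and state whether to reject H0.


Step 1: Combine all N = 17 observations and assign midranks.
sorted (value, group, rank): (9,G1,1), (12,G1,2), (13,G1,4), (13,G2,4), (13,G4,4), (14,G2,6), (15,G2,7), (16,G4,8), (17,G2,9), (18,G4,10), (19,G3,11), (20,G2,12), (21,G3,13), (23,G4,14), (24,G3,15), (28,G1,16.5), (28,G3,16.5)
Step 2: Sum ranks within each group.
R_1 = 23.5 (n_1 = 4)
R_2 = 38 (n_2 = 5)
R_3 = 55.5 (n_3 = 4)
R_4 = 36 (n_4 = 4)
Step 3: H = 12/(N(N+1)) * sum(R_i^2/n_i) - 3(N+1)
     = 12/(17*18) * (23.5^2/4 + 38^2/5 + 55.5^2/4 + 36^2/4) - 3*18
     = 0.039216 * 1520.92 - 54
     = 5.644118.
Step 4: Ties present; correction factor C = 1 - 30/(17^3 - 17) = 0.993873. Corrected H = 5.644118 / 0.993873 = 5.678915.
Step 5: Under H0, H ~ chi^2(3); p-value = 0.128321.
Step 6: alpha = 0.05. fail to reject H0.

H = 5.6789, df = 3, p = 0.128321, fail to reject H0.
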